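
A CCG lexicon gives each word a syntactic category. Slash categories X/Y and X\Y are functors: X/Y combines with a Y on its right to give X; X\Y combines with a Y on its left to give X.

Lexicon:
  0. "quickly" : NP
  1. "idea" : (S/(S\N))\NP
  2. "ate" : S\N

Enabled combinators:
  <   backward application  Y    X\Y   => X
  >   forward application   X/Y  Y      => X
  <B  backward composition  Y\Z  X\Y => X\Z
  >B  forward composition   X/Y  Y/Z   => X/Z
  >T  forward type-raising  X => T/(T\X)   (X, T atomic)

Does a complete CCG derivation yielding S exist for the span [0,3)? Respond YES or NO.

YES

[0,3] S   >
  [0,2] S/(S\N)   <
    [0,1] "quickly" : NP
    [1,2] "idea" : (S/(S\N))\NP
  [2,3] "ate" : S\N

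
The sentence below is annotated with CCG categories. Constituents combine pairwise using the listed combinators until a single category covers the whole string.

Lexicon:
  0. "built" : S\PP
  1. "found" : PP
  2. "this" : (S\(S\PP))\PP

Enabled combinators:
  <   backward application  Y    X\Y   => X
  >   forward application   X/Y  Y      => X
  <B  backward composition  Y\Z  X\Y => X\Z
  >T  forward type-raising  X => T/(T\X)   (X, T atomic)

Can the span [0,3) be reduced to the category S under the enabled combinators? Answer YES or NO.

[0,3] S   <
  [0,1] "built" : S\PP
  [1,3] S\(S\PP)   <
    [1,2] "found" : PP
    [2,3] "this" : (S\(S\PP))\PP

YES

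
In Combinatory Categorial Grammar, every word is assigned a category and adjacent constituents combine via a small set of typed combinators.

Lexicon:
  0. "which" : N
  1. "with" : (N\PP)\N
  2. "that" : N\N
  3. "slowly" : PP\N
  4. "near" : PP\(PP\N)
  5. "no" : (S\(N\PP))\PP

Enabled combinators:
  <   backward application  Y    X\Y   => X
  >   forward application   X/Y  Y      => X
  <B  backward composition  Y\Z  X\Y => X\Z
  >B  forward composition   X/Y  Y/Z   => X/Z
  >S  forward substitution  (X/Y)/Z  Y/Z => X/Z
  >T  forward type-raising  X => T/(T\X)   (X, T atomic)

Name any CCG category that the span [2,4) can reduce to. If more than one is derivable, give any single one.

[0,6] S   >
  [0,1] S/(S\N)   >T
    [0,1] "which" : N
  [1,6] S\N   <B
    [1,2] "with" : (N\PP)\N
    [2,6] S\(N\PP)   <
      [2,5] PP   <
        [2,4] PP\N   <B
          [2,3] "that" : N\N
          [3,4] "slowly" : PP\N
        [4,5] "near" : PP\(PP\N)
      [5,6] "no" : (S\(N\PP))\PP

PP\N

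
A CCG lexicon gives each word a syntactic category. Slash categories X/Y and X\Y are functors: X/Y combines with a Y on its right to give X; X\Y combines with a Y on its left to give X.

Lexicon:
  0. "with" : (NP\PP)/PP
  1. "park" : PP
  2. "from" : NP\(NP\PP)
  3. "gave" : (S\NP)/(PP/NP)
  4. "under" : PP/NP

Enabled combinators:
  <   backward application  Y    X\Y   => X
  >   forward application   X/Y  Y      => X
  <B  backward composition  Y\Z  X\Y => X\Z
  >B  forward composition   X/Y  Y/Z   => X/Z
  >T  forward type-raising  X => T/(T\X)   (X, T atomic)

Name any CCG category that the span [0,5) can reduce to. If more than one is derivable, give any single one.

S

[0,5] S   <
  [0,3] NP   <
    [0,2] NP\PP   >
      [0,1] "with" : (NP\PP)/PP
      [1,2] "park" : PP
    [2,3] "from" : NP\(NP\PP)
  [3,5] S\NP   >
    [3,4] "gave" : (S\NP)/(PP/NP)
    [4,5] "under" : PP/NP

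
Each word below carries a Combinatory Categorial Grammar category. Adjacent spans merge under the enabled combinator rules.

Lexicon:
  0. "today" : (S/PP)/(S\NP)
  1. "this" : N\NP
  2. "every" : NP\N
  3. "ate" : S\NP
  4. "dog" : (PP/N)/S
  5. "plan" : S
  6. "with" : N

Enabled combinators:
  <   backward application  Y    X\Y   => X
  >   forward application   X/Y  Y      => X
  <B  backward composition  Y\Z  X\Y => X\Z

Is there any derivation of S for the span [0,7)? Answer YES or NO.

[0,7] S   >
  [0,4] S/PP   >
    [0,1] "today" : (S/PP)/(S\NP)
    [1,4] S\NP   <B
      [1,3] NP\NP   <B
        [1,2] "this" : N\NP
        [2,3] "every" : NP\N
      [3,4] "ate" : S\NP
  [4,7] PP   >
    [4,6] PP/N   >
      [4,5] "dog" : (PP/N)/S
      [5,6] "plan" : S
    [6,7] "with" : N

YES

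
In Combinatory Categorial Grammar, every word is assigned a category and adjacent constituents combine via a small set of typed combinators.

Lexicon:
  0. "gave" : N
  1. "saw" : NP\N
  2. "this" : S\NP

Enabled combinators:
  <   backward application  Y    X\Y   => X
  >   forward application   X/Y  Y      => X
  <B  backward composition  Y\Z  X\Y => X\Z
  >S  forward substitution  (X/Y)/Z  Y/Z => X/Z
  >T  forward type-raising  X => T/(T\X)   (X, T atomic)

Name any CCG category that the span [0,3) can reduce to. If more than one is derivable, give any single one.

[0,3] S   <
  [0,2] NP   <
    [0,1] "gave" : N
    [1,2] "saw" : NP\N
  [2,3] "this" : S\NP

S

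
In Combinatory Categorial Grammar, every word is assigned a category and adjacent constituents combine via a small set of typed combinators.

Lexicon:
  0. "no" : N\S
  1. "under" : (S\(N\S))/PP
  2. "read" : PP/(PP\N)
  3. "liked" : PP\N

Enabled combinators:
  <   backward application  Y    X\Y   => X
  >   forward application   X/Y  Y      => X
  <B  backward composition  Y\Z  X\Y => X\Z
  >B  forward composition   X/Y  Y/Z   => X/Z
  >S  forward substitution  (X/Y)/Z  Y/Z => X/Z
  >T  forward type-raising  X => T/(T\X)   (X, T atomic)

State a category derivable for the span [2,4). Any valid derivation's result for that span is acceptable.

PP

[0,4] S   <
  [0,1] "no" : N\S
  [1,4] S\(N\S)   >
    [1,2] "under" : (S\(N\S))/PP
    [2,4] PP   >
      [2,3] "read" : PP/(PP\N)
      [3,4] "liked" : PP\N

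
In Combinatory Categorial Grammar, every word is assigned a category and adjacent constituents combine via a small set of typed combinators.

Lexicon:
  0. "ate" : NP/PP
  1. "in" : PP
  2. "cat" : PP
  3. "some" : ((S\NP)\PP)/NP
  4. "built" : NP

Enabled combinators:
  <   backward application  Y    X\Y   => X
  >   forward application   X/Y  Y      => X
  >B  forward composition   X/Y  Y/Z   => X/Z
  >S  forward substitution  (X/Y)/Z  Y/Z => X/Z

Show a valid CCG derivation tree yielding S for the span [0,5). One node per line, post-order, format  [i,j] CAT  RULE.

[0,1] NP/PP  lex  "ate"
[1,2] PP  lex  "in"
[0,2] NP  >  k=1
[2,3] PP  lex  "cat"
[3,4] ((S\NP)\PP)/NP  lex  "some"
[4,5] NP  lex  "built"
[3,5] (S\NP)\PP  >  k=4
[2,5] S\NP  <  k=3
[0,5] S  <  k=2

[0,5] S   <
  [0,2] NP   >
    [0,1] "ate" : NP/PP
    [1,2] "in" : PP
  [2,5] S\NP   <
    [2,3] "cat" : PP
    [3,5] (S\NP)\PP   >
      [3,4] "some" : ((S\NP)\PP)/NP
      [4,5] "built" : NP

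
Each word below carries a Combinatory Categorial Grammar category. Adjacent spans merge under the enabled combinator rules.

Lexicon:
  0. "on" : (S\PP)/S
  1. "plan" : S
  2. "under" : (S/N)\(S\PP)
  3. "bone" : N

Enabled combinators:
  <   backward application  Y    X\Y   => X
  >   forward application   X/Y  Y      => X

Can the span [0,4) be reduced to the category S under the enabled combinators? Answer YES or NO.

YES

[0,4] S   >
  [0,3] S/N   <
    [0,2] S\PP   >
      [0,1] "on" : (S\PP)/S
      [1,2] "plan" : S
    [2,3] "under" : (S/N)\(S\PP)
  [3,4] "bone" : N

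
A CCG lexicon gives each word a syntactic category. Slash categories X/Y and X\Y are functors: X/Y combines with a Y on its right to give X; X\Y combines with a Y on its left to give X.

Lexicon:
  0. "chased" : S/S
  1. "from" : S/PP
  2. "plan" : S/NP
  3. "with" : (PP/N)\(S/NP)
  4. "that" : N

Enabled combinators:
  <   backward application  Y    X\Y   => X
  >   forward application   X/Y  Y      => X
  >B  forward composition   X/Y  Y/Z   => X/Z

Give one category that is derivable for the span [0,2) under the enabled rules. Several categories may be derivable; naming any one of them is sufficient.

[0,5] S   >
  [0,2] S/PP   >B
    [0,1] "chased" : S/S
    [1,2] "from" : S/PP
  [2,5] PP   >
    [2,4] PP/N   <
      [2,3] "plan" : S/NP
      [3,4] "with" : (PP/N)\(S/NP)
    [4,5] "that" : N

S/PP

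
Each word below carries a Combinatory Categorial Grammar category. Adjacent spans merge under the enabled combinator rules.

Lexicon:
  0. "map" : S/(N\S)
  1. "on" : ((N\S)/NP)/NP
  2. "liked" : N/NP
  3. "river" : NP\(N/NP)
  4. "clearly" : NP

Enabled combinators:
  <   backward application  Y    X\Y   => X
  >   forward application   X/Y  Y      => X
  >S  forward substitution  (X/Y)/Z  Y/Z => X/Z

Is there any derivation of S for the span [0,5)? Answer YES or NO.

YES

[0,5] S   >
  [0,1] "map" : S/(N\S)
  [1,5] N\S   >
    [1,4] (N\S)/NP   >
      [1,2] "on" : ((N\S)/NP)/NP
      [2,4] NP   <
        [2,3] "liked" : N/NP
        [3,4] "river" : NP\(N/NP)
    [4,5] "clearly" : NP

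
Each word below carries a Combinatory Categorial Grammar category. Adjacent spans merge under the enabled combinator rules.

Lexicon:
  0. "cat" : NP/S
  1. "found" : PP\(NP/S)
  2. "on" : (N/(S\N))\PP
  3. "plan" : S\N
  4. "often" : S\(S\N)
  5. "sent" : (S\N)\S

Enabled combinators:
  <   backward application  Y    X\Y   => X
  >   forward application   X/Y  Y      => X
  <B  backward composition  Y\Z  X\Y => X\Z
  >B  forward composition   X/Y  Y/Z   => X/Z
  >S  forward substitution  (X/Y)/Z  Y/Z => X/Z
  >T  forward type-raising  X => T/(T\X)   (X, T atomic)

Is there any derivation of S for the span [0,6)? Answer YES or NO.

NP/S PP\(NP/S) (N/(S\N))\PP S\N S\(S\N) (S\N)\S
CKY chart[0,6] = {N, N/(N\N), NP/(NP\N), PP/(PP\N), S/(S\N)}; S ∉ chart

NO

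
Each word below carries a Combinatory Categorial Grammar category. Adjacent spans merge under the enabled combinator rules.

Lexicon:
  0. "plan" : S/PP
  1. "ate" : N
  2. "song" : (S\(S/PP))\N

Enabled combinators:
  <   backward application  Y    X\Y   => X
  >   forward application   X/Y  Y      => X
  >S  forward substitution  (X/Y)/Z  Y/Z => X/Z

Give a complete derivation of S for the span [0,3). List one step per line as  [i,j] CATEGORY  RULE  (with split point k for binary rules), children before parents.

[0,3] S   <
  [0,1] "plan" : S/PP
  [1,3] S\(S/PP)   <
    [1,2] "ate" : N
    [2,3] "song" : (S\(S/PP))\N

[0,1] S/PP  lex  "plan"
[1,2] N  lex  "ate"
[2,3] (S\(S/PP))\N  lex  "song"
[1,3] S\(S/PP)  <  k=2
[0,3] S  <  k=1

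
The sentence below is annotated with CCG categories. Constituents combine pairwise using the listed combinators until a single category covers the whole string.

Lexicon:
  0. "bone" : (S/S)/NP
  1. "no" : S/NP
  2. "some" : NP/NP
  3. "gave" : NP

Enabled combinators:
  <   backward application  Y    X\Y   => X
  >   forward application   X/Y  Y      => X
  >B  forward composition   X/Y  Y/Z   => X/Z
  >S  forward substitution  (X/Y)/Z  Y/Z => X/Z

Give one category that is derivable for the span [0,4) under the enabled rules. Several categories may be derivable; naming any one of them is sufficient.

S

[0,4] S   >
  [0,3] S/NP   >B
    [0,2] S/NP   >S
      [0,1] "bone" : (S/S)/NP
      [1,2] "no" : S/NP
    [2,3] "some" : NP/NP
  [3,4] "gave" : NP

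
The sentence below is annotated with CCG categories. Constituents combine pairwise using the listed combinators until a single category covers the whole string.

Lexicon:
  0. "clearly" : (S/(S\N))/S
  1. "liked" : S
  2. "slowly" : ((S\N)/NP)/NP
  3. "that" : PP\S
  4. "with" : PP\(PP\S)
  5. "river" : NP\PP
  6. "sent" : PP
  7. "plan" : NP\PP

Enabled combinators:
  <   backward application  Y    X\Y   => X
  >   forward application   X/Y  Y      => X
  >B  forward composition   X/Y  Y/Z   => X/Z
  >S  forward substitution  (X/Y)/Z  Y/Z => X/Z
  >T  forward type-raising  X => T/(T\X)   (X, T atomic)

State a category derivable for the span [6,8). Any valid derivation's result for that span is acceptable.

NP

[0,8] S   >
  [0,2] S/(S\N)   >
    [0,1] "clearly" : (S/(S\N))/S
    [1,2] "liked" : S
  [2,8] S\N   >
    [2,6] (S\N)/NP   >
      [2,3] "slowly" : ((S\N)/NP)/NP
      [3,6] NP   <
        [3,5] PP   <
          [3,4] "that" : PP\S
          [4,5] "with" : PP\(PP\S)
        [5,6] "river" : NP\PP
    [6,8] NP   >
      [6,7] NP/(NP\PP)   >T
        [6,7] "sent" : PP
      [7,8] "plan" : NP\PP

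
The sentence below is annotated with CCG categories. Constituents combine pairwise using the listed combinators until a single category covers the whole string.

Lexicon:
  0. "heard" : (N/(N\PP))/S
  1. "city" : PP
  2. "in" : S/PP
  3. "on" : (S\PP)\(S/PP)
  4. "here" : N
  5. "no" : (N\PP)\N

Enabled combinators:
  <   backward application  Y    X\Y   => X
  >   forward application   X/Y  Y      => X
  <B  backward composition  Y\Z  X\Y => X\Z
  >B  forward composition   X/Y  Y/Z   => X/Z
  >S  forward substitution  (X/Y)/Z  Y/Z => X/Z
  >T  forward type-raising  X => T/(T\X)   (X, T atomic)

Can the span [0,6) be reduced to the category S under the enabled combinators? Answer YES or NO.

NO

(N/(N\PP))/S PP S/PP (S\PP)\(S/PP) N (N\PP)\N
CKY chart[0,6] = {N, N/(N\N), NP/(NP\N), PP/(PP\N), S/(S\N)}; S ∉ chart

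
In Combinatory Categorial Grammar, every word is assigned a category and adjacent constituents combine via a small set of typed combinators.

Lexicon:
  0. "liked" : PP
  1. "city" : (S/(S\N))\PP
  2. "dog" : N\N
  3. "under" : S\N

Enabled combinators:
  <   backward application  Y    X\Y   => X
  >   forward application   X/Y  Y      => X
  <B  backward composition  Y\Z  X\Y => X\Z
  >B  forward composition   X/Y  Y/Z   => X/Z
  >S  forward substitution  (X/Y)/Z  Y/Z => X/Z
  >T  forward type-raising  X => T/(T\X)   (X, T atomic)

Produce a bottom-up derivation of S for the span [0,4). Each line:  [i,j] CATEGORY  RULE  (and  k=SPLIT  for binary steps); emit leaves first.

[0,1] PP  lex  "liked"
[1,2] (S/(S\N))\PP  lex  "city"
[0,2] S/(S\N)  <  k=1
[2,3] N\N  lex  "dog"
[3,4] S\N  lex  "under"
[2,4] S\N  <B  k=3
[0,4] S  >  k=2

[0,4] S   >
  [0,2] S/(S\N)   <
    [0,1] "liked" : PP
    [1,2] "city" : (S/(S\N))\PP
  [2,4] S\N   <B
    [2,3] "dog" : N\N
    [3,4] "under" : S\N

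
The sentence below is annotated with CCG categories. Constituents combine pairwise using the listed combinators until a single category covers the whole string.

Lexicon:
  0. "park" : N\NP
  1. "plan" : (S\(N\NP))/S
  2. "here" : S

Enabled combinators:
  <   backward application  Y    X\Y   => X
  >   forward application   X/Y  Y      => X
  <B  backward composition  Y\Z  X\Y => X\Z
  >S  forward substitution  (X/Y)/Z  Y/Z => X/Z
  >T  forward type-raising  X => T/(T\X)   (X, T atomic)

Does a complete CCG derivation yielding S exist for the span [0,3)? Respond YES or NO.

YES

[0,3] S   <
  [0,1] "park" : N\NP
  [1,3] S\(N\NP)   >
    [1,2] "plan" : (S\(N\NP))/S
    [2,3] "here" : S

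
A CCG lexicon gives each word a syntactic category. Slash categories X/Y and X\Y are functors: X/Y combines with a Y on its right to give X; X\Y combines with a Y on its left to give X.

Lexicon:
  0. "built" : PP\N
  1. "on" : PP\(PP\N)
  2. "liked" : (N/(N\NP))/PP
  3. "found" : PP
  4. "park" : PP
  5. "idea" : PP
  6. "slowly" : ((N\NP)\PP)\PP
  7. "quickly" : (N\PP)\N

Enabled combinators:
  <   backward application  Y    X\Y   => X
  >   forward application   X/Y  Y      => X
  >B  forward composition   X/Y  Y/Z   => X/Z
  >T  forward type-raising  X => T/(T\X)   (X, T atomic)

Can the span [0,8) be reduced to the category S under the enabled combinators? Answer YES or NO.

NO

PP\N PP\(PP\N) (N/(N\NP))/PP PP PP PP ((N\NP)\PP)\PP (N\PP)\N
CKY chart[0,8] = {N, N/(N\N), NP/(NP\N), PP/(PP\N), S/(S\N)}; S ∉ chart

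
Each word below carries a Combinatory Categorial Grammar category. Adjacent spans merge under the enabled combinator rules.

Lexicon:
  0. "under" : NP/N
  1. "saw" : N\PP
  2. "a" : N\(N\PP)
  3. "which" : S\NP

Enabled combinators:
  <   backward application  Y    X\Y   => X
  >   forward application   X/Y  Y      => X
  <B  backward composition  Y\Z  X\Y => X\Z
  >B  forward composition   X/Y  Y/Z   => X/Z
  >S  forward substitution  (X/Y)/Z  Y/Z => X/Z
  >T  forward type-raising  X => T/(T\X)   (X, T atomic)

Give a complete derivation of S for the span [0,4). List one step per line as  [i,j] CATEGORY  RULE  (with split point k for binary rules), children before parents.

[0,1] NP/N  lex  "under"
[1,2] N\PP  lex  "saw"
[2,3] N\(N\PP)  lex  "a"
[1,3] N  <  k=2
[0,3] NP  >  k=1
[3,4] S\NP  lex  "which"
[0,4] S  <  k=3

[0,4] S   <
  [0,3] NP   >
    [0,1] "under" : NP/N
    [1,3] N   <
      [1,2] "saw" : N\PP
      [2,3] "a" : N\(N\PP)
  [3,4] "which" : S\NP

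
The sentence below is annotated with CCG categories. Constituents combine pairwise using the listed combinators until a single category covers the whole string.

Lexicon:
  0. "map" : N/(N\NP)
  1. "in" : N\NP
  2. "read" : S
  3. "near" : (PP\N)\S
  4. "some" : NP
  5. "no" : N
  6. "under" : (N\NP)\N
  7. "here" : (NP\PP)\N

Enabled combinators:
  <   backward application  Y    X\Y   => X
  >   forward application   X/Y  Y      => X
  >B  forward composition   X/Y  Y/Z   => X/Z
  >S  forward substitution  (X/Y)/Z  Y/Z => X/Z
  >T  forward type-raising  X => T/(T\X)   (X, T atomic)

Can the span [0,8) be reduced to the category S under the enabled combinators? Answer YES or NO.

NO

N/(N\NP) N\NP S (PP\N)\S NP N (N\NP)\N (NP\PP)\N
CKY chart[0,8] = {N/(N\NP), NP, NP/(NP\NP), PP/(PP\NP), S/(S\NP)}; S ∉ chart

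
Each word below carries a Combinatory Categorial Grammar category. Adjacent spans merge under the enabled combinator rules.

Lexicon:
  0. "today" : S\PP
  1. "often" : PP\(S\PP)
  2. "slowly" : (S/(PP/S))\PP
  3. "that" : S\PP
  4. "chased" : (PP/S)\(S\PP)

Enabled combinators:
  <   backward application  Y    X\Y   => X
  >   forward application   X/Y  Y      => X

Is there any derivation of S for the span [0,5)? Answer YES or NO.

YES

[0,5] S   >
  [0,3] S/(PP/S)   <
    [0,2] PP   <
      [0,1] "today" : S\PP
      [1,2] "often" : PP\(S\PP)
    [2,3] "slowly" : (S/(PP/S))\PP
  [3,5] PP/S   <
    [3,4] "that" : S\PP
    [4,5] "chased" : (PP/S)\(S\PP)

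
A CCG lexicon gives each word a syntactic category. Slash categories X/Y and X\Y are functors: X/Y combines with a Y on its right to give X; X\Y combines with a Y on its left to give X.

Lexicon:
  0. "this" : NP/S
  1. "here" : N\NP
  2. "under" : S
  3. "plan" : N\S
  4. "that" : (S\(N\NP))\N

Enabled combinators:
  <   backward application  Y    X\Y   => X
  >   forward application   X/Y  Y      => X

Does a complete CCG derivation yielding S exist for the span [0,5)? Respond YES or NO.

NO

NP/S N\NP S N\S (S\(N\NP))\N
CKY chart[0,5] = {NP}; S ∉ chart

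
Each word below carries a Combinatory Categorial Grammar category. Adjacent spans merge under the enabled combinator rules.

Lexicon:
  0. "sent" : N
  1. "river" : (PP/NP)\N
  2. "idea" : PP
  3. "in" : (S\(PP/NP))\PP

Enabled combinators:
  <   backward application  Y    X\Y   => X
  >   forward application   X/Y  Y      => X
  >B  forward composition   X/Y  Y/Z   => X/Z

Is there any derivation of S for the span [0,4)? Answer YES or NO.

YES

[0,4] S   <
  [0,2] PP/NP   <
    [0,1] "sent" : N
    [1,2] "river" : (PP/NP)\N
  [2,4] S\(PP/NP)   <
    [2,3] "idea" : PP
    [3,4] "in" : (S\(PP/NP))\PP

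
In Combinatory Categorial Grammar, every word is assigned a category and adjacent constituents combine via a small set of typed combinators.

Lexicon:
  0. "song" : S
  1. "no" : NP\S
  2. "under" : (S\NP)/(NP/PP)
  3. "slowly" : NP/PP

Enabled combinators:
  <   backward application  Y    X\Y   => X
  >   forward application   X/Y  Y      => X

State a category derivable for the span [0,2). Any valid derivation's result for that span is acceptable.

[0,4] S   <
  [0,2] NP   <
    [0,1] "song" : S
    [1,2] "no" : NP\S
  [2,4] S\NP   >
    [2,3] "under" : (S\NP)/(NP/PP)
    [3,4] "slowly" : NP/PP

NP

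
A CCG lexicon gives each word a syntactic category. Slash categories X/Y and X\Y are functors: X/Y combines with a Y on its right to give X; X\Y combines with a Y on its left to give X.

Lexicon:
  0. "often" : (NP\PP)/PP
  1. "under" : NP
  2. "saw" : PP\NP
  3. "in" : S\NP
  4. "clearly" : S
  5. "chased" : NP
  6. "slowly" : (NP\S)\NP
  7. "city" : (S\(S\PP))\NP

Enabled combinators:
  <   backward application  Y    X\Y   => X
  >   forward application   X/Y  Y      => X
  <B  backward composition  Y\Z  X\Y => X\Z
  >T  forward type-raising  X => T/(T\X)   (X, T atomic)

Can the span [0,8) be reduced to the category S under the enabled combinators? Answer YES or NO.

[0,8] S   <
  [0,4] S\PP   <B
    [0,3] NP\PP   >
      [0,1] "often" : (NP\PP)/PP
      [1,3] PP   <
        [1,2] "under" : NP
        [2,3] "saw" : PP\NP
    [3,4] "in" : S\NP
  [4,8] S\(S\PP)   <
    [4,7] NP   <
      [4,5] "clearly" : S
      [5,7] NP\S   <
        [5,6] "chased" : NP
        [6,7] "slowly" : (NP\S)\NP
    [7,8] "city" : (S\(S\PP))\NP

YES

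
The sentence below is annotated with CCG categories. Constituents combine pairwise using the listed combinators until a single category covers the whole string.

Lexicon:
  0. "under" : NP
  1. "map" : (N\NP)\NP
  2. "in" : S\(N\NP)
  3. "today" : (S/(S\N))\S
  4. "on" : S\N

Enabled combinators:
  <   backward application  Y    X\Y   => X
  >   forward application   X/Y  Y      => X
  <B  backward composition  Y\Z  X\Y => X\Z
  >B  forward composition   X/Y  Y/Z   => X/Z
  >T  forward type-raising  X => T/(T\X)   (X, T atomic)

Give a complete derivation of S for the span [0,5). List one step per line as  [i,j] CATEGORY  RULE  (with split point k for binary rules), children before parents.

[0,1] NP  lex  "under"
[0,1] S/(S\NP)  >T
[1,2] (N\NP)\NP  lex  "map"
[2,3] S\(N\NP)  lex  "in"
[1,3] S\NP  <B  k=2
[0,3] S  >  k=1
[3,4] (S/(S\N))\S  lex  "today"
[0,4] S/(S\N)  <  k=3
[4,5] S\N  lex  "on"
[0,5] S  >  k=4

[0,5] S   >
  [0,4] S/(S\N)   <
    [0,3] S   >
      [0,1] S/(S\NP)   >T
        [0,1] "under" : NP
      [1,3] S\NP   <B
        [1,2] "map" : (N\NP)\NP
        [2,3] "in" : S\(N\NP)
    [3,4] "today" : (S/(S\N))\S
  [4,5] "on" : S\N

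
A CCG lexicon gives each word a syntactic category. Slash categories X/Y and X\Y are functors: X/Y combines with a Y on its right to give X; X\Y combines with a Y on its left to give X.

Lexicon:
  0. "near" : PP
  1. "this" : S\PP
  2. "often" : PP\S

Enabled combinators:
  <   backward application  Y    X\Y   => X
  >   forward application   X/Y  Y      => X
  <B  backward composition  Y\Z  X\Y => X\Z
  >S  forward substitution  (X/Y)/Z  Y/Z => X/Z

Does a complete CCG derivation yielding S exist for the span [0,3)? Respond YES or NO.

PP S\PP PP\S
CKY chart[0,3] = {PP}; S ∉ chart

NO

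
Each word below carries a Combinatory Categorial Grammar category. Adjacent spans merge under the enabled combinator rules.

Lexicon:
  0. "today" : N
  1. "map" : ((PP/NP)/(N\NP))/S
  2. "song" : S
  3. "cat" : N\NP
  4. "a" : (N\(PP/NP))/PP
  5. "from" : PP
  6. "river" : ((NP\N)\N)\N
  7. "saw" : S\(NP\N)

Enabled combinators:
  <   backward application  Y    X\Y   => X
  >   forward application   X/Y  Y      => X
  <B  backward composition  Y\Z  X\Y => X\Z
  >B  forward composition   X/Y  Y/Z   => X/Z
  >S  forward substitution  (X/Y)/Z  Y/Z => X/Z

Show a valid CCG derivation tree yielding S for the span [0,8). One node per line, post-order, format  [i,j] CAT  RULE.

[0,1] N  lex  "today"
[1,2] ((PP/NP)/(N\NP))/S  lex  "map"
[2,3] S  lex  "song"
[1,3] (PP/NP)/(N\NP)  >  k=2
[3,4] N\NP  lex  "cat"
[1,4] PP/NP  >  k=3
[4,5] (N\(PP/NP))/PP  lex  "a"
[5,6] PP  lex  "from"
[4,6] N\(PP/NP)  >  k=5
[1,6] N  <  k=4
[6,7] ((NP\N)\N)\N  lex  "river"
[1,7] (NP\N)\N  <  k=6
[7,8] S\(NP\N)  lex  "saw"
[1,8] S\N  <B  k=7
[0,8] S  <  k=1

[0,8] S   <
  [0,1] "today" : N
  [1,8] S\N   <B
    [1,7] (NP\N)\N   <
      [1,6] N   <
        [1,4] PP/NP   >
          [1,3] (PP/NP)/(N\NP)   >
            [1,2] "map" : ((PP/NP)/(N\NP))/S
            [2,3] "song" : S
          [3,4] "cat" : N\NP
        [4,6] N\(PP/NP)   >
          [4,5] "a" : (N\(PP/NP))/PP
          [5,6] "from" : PP
      [6,7] "river" : ((NP\N)\N)\N
    [7,8] "saw" : S\(NP\N)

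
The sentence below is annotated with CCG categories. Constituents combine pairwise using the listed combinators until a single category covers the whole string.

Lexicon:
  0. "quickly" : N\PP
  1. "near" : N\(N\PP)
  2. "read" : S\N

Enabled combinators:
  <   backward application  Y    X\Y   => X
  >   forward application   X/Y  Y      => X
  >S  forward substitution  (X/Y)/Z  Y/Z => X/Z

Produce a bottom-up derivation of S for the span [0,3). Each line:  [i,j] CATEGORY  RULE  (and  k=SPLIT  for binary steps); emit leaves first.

[0,3] S   <
  [0,2] N   <
    [0,1] "quickly" : N\PP
    [1,2] "near" : N\(N\PP)
  [2,3] "read" : S\N

[0,1] N\PP  lex  "quickly"
[1,2] N\(N\PP)  lex  "near"
[0,2] N  <  k=1
[2,3] S\N  lex  "read"
[0,3] S  <  k=2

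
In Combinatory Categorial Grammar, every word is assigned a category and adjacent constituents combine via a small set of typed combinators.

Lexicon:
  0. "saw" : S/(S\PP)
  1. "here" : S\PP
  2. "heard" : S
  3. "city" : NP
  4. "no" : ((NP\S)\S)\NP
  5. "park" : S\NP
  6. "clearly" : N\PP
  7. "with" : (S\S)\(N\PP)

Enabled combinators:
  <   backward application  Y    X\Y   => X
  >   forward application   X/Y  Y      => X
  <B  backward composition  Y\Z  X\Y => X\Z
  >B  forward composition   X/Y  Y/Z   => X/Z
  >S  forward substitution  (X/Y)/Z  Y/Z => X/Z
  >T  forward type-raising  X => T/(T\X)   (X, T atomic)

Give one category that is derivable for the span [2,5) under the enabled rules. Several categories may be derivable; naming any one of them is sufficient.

[0,8] S   <
  [0,5] NP   <
    [0,2] S   >
      [0,1] "saw" : S/(S\PP)
      [1,2] "here" : S\PP
    [2,5] NP\S   <
      [2,3] "heard" : S
      [3,5] (NP\S)\S   <
        [3,4] "city" : NP
        [4,5] "no" : ((NP\S)\S)\NP
  [5,8] S\NP   <B
    [5,6] "park" : S\NP
    [6,8] S\S   <
      [6,7] "clearly" : N\PP
      [7,8] "with" : (S\S)\(N\PP)

NP\S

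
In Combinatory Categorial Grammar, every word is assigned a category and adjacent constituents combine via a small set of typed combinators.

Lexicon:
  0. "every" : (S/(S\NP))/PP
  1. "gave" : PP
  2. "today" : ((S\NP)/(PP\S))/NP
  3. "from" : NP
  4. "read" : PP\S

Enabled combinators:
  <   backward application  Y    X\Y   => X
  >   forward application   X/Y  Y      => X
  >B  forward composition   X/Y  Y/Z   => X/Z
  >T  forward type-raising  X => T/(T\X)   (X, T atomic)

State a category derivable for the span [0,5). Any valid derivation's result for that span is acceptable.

S

[0,5] S   >
  [0,2] S/(S\NP)   >
    [0,1] "every" : (S/(S\NP))/PP
    [1,2] "gave" : PP
  [2,5] S\NP   >
    [2,4] (S\NP)/(PP\S)   >
      [2,3] "today" : ((S\NP)/(PP\S))/NP
      [3,4] "from" : NP
    [4,5] "read" : PP\S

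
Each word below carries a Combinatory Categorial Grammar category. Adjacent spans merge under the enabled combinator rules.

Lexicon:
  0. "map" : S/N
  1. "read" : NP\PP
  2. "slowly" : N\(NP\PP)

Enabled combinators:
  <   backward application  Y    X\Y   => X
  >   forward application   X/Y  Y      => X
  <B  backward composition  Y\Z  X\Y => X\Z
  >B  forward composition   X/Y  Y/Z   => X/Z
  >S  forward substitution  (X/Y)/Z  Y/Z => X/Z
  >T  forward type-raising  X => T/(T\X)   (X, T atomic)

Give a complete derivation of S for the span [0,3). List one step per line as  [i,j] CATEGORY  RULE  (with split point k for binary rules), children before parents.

[0,1] S/N  lex  "map"
[1,2] NP\PP  lex  "read"
[2,3] N\(NP\PP)  lex  "slowly"
[1,3] N  <  k=2
[0,3] S  >  k=1

[0,3] S   >
  [0,1] "map" : S/N
  [1,3] N   <
    [1,2] "read" : NP\PP
    [2,3] "slowly" : N\(NP\PP)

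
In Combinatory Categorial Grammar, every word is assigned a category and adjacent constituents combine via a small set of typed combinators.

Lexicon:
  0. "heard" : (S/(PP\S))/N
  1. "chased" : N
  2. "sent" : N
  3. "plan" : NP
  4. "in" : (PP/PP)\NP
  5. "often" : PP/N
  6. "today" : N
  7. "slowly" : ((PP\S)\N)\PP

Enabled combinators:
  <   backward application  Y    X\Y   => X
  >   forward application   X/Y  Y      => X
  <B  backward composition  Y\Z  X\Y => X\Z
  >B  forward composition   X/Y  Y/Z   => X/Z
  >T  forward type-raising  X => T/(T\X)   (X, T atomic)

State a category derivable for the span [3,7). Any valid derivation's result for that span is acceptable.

PP

[0,8] S   >
  [0,2] S/(PP\S)   >
    [0,1] "heard" : (S/(PP\S))/N
    [1,2] "chased" : N
  [2,8] PP\S   <
    [2,3] "sent" : N
    [3,8] (PP\S)\N   <
      [3,7] PP   >
        [3,6] PP/N   >B
          [3,5] PP/PP   <
            [3,4] "plan" : NP
            [4,5] "in" : (PP/PP)\NP
          [5,6] "often" : PP/N
        [6,7] "today" : N
      [7,8] "slowly" : ((PP\S)\N)\PP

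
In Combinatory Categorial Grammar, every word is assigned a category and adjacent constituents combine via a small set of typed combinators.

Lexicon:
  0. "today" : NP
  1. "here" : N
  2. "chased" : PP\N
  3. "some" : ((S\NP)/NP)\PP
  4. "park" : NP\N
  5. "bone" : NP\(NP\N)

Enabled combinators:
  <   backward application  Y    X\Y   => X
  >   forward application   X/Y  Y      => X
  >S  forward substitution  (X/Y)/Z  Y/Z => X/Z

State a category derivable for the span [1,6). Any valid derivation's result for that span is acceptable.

[0,6] S   <
  [0,1] "today" : NP
  [1,6] S\NP   >
    [1,4] (S\NP)/NP   <
      [1,3] PP   <
        [1,2] "here" : N
        [2,3] "chased" : PP\N
      [3,4] "some" : ((S\NP)/NP)\PP
    [4,6] NP   <
      [4,5] "park" : NP\N
      [5,6] "bone" : NP\(NP\N)

S\NP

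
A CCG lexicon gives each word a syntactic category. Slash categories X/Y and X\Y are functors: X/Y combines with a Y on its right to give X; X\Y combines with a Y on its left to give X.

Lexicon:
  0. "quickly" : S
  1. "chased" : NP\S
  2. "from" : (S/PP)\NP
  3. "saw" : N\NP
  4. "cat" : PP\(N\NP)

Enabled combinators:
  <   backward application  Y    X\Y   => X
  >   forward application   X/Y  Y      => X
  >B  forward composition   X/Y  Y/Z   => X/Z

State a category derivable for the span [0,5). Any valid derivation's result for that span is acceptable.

[0,5] S   >
  [0,3] S/PP   <
    [0,2] NP   <
      [0,1] "quickly" : S
      [1,2] "chased" : NP\S
    [2,3] "from" : (S/PP)\NP
  [3,5] PP   <
    [3,4] "saw" : N\NP
    [4,5] "cat" : PP\(N\NP)

S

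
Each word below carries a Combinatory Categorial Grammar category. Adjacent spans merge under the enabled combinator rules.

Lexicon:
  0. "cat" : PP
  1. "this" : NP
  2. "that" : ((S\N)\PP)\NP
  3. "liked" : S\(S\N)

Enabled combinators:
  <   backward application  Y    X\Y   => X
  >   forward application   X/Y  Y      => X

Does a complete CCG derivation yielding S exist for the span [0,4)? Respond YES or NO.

[0,4] S   <
  [0,3] S\N   <
    [0,1] "cat" : PP
    [1,3] (S\N)\PP   <
      [1,2] "this" : NP
      [2,3] "that" : ((S\N)\PP)\NP
  [3,4] "liked" : S\(S\N)

YES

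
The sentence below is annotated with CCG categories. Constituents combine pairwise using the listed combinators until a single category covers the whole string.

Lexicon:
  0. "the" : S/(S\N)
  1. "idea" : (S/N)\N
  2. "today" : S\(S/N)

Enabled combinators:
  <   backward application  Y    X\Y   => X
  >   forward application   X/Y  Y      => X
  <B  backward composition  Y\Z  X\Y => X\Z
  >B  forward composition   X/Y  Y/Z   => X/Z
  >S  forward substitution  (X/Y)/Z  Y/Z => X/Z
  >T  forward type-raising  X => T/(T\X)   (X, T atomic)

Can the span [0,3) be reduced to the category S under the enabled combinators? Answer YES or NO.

[0,3] S   >
  [0,1] "the" : S/(S\N)
  [1,3] S\N   <B
    [1,2] "idea" : (S/N)\N
    [2,3] "today" : S\(S/N)

YES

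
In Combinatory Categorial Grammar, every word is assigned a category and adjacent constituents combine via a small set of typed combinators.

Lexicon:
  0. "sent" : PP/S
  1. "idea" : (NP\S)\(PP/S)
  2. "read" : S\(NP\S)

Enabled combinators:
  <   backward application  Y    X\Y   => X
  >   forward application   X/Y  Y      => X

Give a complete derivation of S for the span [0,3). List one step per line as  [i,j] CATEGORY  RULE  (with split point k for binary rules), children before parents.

[0,1] PP/S  lex  "sent"
[1,2] (NP\S)\(PP/S)  lex  "idea"
[0,2] NP\S  <  k=1
[2,3] S\(NP\S)  lex  "read"
[0,3] S  <  k=2

[0,3] S   <
  [0,2] NP\S   <
    [0,1] "sent" : PP/S
    [1,2] "idea" : (NP\S)\(PP/S)
  [2,3] "read" : S\(NP\S)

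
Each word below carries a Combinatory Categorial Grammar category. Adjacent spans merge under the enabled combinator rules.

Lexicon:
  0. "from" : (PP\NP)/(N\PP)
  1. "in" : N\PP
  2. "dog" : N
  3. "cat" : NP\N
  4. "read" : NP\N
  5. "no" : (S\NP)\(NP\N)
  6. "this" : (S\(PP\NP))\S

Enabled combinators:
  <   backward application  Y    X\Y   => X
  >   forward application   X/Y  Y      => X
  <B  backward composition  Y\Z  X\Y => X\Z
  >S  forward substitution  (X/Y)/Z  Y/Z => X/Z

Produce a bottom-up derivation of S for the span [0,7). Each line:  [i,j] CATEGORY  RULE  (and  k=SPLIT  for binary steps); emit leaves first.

[0,1] (PP\NP)/(N\PP)  lex  "from"
[1,2] N\PP  lex  "in"
[0,2] PP\NP  >  k=1
[2,3] N  lex  "dog"
[3,4] NP\N  lex  "cat"
[2,4] NP  <  k=3
[4,5] NP\N  lex  "read"
[5,6] (S\NP)\(NP\N)  lex  "no"
[4,6] S\NP  <  k=5
[2,6] S  <  k=4
[6,7] (S\(PP\NP))\S  lex  "this"
[2,7] S\(PP\NP)  <  k=6
[0,7] S  <  k=2

[0,7] S   <
  [0,2] PP\NP   >
    [0,1] "from" : (PP\NP)/(N\PP)
    [1,2] "in" : N\PP
  [2,7] S\(PP\NP)   <
    [2,6] S   <
      [2,4] NP   <
        [2,3] "dog" : N
        [3,4] "cat" : NP\N
      [4,6] S\NP   <
        [4,5] "read" : NP\N
        [5,6] "no" : (S\NP)\(NP\N)
    [6,7] "this" : (S\(PP\NP))\S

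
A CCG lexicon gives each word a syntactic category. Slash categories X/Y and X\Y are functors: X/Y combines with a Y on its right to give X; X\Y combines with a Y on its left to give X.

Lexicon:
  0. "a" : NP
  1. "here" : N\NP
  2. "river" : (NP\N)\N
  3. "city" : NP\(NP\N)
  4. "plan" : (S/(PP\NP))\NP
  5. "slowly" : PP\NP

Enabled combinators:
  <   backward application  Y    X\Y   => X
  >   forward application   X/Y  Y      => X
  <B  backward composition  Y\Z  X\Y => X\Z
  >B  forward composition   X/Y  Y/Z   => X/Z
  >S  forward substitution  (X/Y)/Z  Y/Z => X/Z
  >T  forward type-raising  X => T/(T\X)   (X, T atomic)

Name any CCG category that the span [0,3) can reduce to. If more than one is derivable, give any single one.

NP\N

[0,6] S   >
  [0,5] S/(PP\NP)   <
    [0,4] NP   <
      [0,3] NP\N   <
        [0,2] N   <
          [0,1] "a" : NP
          [1,2] "here" : N\NP
        [2,3] "river" : (NP\N)\N
      [3,4] "city" : NP\(NP\N)
    [4,5] "plan" : (S/(PP\NP))\NP
  [5,6] "slowly" : PP\NP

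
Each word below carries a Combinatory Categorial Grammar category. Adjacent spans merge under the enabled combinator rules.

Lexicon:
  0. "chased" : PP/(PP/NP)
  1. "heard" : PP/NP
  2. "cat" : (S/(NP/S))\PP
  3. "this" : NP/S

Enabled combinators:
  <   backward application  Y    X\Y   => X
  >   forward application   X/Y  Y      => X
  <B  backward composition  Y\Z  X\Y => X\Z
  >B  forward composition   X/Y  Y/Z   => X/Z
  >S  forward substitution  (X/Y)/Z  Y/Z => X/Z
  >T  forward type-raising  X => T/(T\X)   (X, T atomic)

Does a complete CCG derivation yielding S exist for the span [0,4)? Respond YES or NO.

[0,4] S   >
  [0,3] S/(NP/S)   <
    [0,2] PP   >
      [0,1] "chased" : PP/(PP/NP)
      [1,2] "heard" : PP/NP
    [2,3] "cat" : (S/(NP/S))\PP
  [3,4] "this" : NP/S

YES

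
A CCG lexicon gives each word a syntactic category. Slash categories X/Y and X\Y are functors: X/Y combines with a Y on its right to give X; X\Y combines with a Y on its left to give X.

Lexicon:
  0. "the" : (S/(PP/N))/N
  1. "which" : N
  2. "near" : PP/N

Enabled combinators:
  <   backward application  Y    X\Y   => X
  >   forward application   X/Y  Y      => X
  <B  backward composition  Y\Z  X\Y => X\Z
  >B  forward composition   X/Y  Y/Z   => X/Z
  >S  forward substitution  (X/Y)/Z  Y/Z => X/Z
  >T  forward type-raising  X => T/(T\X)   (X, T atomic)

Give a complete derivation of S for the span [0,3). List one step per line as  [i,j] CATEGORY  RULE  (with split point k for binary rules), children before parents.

[0,1] (S/(PP/N))/N  lex  "the"
[1,2] N  lex  "which"
[0,2] S/(PP/N)  >  k=1
[2,3] PP/N  lex  "near"
[0,3] S  >  k=2

[0,3] S   >
  [0,2] S/(PP/N)   >
    [0,1] "the" : (S/(PP/N))/N
    [1,2] "which" : N
  [2,3] "near" : PP/N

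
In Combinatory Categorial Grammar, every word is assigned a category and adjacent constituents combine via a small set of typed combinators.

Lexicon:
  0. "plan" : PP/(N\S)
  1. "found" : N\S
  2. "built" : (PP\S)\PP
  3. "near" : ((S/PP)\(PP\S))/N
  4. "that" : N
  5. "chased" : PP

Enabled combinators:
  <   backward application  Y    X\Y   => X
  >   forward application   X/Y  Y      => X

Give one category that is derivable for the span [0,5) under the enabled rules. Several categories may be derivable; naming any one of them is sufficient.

[0,6] S   >
  [0,5] S/PP   <
    [0,3] PP\S   <
      [0,2] PP   >
        [0,1] "plan" : PP/(N\S)
        [1,2] "found" : N\S
      [2,3] "built" : (PP\S)\PP
    [3,5] (S/PP)\(PP\S)   >
      [3,4] "near" : ((S/PP)\(PP\S))/N
      [4,5] "that" : N
  [5,6] "chased" : PP

S/PP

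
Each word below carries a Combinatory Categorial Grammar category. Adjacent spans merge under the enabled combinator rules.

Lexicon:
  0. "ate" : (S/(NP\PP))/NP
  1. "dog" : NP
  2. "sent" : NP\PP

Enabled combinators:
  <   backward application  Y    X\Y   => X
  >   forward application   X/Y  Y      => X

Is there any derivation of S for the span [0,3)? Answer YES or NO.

YES

[0,3] S   >
  [0,2] S/(NP\PP)   >
    [0,1] "ate" : (S/(NP\PP))/NP
    [1,2] "dog" : NP
  [2,3] "sent" : NP\PP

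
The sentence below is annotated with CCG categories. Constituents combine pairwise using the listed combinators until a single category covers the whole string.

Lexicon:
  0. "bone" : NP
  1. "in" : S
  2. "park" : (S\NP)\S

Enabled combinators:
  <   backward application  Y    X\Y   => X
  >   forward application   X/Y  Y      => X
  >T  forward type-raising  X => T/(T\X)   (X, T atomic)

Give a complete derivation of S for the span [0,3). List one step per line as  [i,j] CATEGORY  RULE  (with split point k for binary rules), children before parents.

[0,1] NP  lex  "bone"
[1,2] S  lex  "in"
[2,3] (S\NP)\S  lex  "park"
[1,3] S\NP  <  k=2
[0,3] S  <  k=1

[0,3] S   <
  [0,1] "bone" : NP
  [1,3] S\NP   <
    [1,2] "in" : S
    [2,3] "park" : (S\NP)\S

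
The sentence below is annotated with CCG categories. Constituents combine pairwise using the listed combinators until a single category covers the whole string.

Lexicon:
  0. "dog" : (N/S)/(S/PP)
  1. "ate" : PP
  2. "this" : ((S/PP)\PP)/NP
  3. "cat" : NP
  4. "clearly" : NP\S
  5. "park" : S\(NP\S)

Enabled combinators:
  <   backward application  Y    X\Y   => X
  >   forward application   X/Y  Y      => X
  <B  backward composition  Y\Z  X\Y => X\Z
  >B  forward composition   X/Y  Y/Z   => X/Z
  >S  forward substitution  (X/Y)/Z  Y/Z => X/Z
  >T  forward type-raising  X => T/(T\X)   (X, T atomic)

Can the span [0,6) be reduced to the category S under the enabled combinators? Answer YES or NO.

(N/S)/(S/PP) PP ((S/PP)\PP)/NP NP NP\S S\(NP\S)
CKY chart[0,6] = {N, N/(N\N), N/(S\S), NP/(NP\N), PP/(PP\N), S/(S\N)}; S ∉ chart

NO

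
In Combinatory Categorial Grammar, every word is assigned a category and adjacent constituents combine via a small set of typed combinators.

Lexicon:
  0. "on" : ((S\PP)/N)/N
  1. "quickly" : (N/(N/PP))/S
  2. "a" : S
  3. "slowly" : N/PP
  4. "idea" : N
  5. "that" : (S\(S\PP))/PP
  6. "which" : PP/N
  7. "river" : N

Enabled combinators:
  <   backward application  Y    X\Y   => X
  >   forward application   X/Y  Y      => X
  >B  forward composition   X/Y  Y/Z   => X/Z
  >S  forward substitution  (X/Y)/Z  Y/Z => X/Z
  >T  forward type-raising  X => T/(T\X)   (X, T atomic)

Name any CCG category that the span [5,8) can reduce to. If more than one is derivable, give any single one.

S\(S\PP)

[0,8] S   <
  [0,5] S\PP   >
    [0,4] (S\PP)/N   >
      [0,1] "on" : ((S\PP)/N)/N
      [1,4] N   >
        [1,3] N/(N/PP)   >
          [1,2] "quickly" : (N/(N/PP))/S
          [2,3] "a" : S
        [3,4] "slowly" : N/PP
    [4,5] "idea" : N
  [5,8] S\(S\PP)   >
    [5,6] "that" : (S\(S\PP))/PP
    [6,8] PP   >
      [6,7] "which" : PP/N
      [7,8] "river" : N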